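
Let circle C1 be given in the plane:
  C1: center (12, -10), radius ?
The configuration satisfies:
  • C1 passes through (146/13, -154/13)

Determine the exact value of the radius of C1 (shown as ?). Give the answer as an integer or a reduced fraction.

1. [C1∋P]  r_C1² − 4 = 0  ⇒  r_C1 = 2 (r>0 drops 1)

2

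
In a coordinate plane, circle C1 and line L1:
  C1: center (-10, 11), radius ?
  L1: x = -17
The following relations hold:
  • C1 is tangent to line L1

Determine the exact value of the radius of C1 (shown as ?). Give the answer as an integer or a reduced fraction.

1. [C1‖L1]  r_C1² − 49 = 0  ⇒  r_C1 = 7 (r>0 drops 1)

7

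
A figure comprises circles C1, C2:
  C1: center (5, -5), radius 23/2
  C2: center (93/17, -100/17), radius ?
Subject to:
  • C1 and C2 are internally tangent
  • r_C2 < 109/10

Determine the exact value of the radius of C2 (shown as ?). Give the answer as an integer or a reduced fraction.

21/2

1. [int C1,C2]  r_C2² − 23r_C2 + 525/4 = 0  ⇒  r_C2 = 21/2 or 25/2
2. given r_C2 < 109/10: keep 21/2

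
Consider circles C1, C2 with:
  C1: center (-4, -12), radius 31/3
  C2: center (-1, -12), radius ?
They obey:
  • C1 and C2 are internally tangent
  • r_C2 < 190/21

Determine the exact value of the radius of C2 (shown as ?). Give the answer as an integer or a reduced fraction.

22/3

1. [int C1,C2]  r_C2² − (62/3)r_C2 + 880/9 = 0  ⇒  r_C2 = 22/3 or 40/3
2. given r_C2 < 190/21: keep 22/3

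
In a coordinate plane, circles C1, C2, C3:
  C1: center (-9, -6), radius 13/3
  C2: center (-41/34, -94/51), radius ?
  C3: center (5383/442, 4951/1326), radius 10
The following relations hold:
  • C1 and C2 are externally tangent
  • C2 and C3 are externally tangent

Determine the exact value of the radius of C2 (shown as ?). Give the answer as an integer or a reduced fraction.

9/2

1. [ext C1·C2]  r_C2² + (26/3)r_C2 − 237/4 = 0  ⇒  r_C2 = 9/2 (r>0 drops 1)
2. [ext C2·C3]  r_C2² + 20r_C2 − 441/4 = 0  ⇒  r_C2 = 9/2 (r>0 drops 1)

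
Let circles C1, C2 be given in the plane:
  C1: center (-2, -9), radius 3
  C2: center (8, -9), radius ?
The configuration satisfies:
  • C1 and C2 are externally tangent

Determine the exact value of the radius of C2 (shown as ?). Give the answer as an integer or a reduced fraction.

7

1. [ext C1·C2]  r_C2² + 6r_C2 − 91 = 0  ⇒  r_C2 = 7 (r>0 drops 1)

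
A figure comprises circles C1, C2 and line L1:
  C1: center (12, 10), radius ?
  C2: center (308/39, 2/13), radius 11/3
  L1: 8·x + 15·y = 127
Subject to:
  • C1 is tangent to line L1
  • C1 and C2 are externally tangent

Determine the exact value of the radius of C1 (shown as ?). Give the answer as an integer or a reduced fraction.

7

1. [C1‖L1]  r_C1² − 49 = 0  ⇒  r_C1 = 7 (r>0 drops 1)
2. [ext C1·C2]  r_C1² + (22/3)r_C1 − 301/3 = 0  ⇒  r_C1 = 7 (r>0 drops 1)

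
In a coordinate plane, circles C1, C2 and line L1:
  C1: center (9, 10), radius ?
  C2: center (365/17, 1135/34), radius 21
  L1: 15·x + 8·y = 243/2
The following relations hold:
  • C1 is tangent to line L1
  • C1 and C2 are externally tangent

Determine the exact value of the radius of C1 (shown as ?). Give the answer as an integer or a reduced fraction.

11/2

1. [C1‖L1]  r_C1² − 121/4 = 0  ⇒  r_C1 = 11/2 (r>0 drops 1)
2. [ext C1·C2]  r_C1² + 42r_C1 − 1045/4 = 0  ⇒  r_C1 = 11/2 (r>0 drops 1)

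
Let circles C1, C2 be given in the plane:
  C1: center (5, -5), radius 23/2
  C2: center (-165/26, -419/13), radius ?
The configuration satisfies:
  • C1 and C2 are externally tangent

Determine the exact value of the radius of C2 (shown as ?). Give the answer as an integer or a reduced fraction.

1. [ext C1·C2]  r_C2² + 23r_C2 − 738 = 0  ⇒  r_C2 = 18 (r>0 drops 1)

18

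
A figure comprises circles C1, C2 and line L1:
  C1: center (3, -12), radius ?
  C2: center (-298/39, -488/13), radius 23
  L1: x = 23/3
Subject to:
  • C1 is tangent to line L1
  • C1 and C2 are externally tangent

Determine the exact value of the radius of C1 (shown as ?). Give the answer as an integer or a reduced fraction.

14/3

1. [C1‖L1]  r_C1² − 196/9 = 0  ⇒  r_C1 = 14/3 (r>0 drops 1)
2. [ext C1·C2]  r_C1² + 46r_C1 − 2128/9 = 0  ⇒  r_C1 = 14/3 (r>0 drops 1)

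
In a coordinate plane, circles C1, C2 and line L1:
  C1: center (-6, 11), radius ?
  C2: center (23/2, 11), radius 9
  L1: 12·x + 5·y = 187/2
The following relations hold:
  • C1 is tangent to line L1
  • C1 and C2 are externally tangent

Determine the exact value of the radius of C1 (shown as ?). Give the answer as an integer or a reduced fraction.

17/2

1. [C1‖L1]  r_C1² − 289/4 = 0  ⇒  r_C1 = 17/2 (r>0 drops 1)
2. [ext C1·C2]  r_C1² + 18r_C1 − 901/4 = 0  ⇒  r_C1 = 17/2 (r>0 drops 1)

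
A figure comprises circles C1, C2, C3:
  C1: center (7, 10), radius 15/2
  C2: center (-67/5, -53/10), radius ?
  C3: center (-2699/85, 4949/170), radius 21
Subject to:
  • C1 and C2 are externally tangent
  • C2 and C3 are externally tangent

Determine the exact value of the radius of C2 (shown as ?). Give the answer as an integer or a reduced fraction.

1. [ext C1·C2]  r_C2² + 15r_C2 − 594 = 0  ⇒  r_C2 = 18 (r>0 drops 1)
2. [ext C2·C3]  r_C2² + 42r_C2 − 1080 = 0  ⇒  r_C2 = 18 (r>0 drops 1)

18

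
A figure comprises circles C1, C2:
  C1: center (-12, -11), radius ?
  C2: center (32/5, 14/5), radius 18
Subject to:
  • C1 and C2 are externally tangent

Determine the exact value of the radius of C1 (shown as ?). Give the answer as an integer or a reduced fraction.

1. [ext C1·C2]  r_C1² + 36r_C1 − 205 = 0  ⇒  r_C1 = 5 (r>0 drops 1)

5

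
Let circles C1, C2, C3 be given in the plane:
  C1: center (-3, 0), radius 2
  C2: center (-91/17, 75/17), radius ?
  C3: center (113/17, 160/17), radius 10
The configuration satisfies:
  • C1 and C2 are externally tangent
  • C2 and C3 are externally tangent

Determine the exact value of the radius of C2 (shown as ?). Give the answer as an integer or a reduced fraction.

3

1. [ext C1·C2]  r_C2² + 4r_C2 − 21 = 0  ⇒  r_C2 = 3 (r>0 drops 1)
2. [ext C2·C3]  r_C2² + 20r_C2 − 69 = 0  ⇒  r_C2 = 3 (r>0 drops 1)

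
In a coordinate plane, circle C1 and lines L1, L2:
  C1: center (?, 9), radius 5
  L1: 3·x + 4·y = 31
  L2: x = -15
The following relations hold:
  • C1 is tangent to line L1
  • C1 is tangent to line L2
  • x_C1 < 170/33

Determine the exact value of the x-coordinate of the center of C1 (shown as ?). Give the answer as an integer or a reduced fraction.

1. [C1‖L1]  x_C1² + (10/3)x_C1 − 200/3 = 0  ⇒  x_C1 = -10 or 20/3
2. [C1‖L2]  x_C1² + 30x_C1 + 200 = 0  ⇒  x_C1 = -20 or -10

-10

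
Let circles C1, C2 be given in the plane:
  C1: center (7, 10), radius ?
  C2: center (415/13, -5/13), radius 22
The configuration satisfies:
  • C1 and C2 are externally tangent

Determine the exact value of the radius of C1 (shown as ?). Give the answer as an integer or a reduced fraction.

5

1. [ext C1·C2]  r_C1² + 44r_C1 − 245 = 0  ⇒  r_C1 = 5 (r>0 drops 1)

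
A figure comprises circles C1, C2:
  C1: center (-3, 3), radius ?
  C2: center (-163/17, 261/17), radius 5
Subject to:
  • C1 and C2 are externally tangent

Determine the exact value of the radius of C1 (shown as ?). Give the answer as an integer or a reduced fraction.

1. [ext C1·C2]  r_C1² + 10r_C1 − 171 = 0  ⇒  r_C1 = 9 (r>0 drops 1)

9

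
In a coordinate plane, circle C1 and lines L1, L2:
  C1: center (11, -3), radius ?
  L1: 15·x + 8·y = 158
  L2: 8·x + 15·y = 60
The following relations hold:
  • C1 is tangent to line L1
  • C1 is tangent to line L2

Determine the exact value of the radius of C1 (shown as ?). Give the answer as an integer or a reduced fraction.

1. [C1‖L1]  r_C1² − 1 = 0  ⇒  r_C1 = 1 (r>0 drops 1)
2. [C1‖L2]  r_C1² − 1 = 0  ⇒  r_C1 = 1 (r>0 drops 1)

1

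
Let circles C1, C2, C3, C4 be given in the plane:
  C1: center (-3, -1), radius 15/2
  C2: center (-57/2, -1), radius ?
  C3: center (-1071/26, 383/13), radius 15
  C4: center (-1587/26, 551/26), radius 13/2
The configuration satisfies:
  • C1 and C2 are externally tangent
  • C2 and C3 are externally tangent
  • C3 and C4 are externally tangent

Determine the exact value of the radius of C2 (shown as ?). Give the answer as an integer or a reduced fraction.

18

1. [ext C1·C2]  r_C2² + 15r_C2 − 594 = 0  ⇒  r_C2 = 18 (r>0 drops 1)
2. [ext C2·C3]  r_C2² + 30r_C2 − 864 = 0  ⇒  r_C2 = 18 (r>0 drops 1)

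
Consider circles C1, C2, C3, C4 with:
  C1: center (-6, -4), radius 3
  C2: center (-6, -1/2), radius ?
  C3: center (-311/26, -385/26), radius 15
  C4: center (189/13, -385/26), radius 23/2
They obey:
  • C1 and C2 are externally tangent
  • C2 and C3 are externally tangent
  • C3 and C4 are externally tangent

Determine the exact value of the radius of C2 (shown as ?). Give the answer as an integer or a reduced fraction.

1. [ext C1·C2]  r_C2² + 6r_C2 − 13/4 = 0  ⇒  r_C2 = 1/2 (r>0 drops 1)
2. [ext C2·C3]  r_C2² + 30r_C2 − 61/4 = 0  ⇒  r_C2 = 1/2 (r>0 drops 1)

1/2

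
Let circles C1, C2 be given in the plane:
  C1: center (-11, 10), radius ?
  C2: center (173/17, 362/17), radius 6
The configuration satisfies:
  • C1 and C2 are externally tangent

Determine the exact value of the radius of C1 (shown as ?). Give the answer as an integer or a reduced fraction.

1. [ext C1·C2]  r_C1² + 12r_C1 − 540 = 0  ⇒  r_C1 = 18 (r>0 drops 1)

18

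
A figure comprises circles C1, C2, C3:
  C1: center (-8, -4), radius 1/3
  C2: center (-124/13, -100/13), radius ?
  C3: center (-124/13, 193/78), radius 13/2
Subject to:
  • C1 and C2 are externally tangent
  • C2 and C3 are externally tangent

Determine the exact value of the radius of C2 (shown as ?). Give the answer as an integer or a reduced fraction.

1. [ext C1·C2]  r_C2² + (2/3)r_C2 − 143/9 = 0  ⇒  r_C2 = 11/3 (r>0 drops 1)
2. [ext C2·C3]  r_C2² + 13r_C2 − 550/9 = 0  ⇒  r_C2 = 11/3 (r>0 drops 1)

11/3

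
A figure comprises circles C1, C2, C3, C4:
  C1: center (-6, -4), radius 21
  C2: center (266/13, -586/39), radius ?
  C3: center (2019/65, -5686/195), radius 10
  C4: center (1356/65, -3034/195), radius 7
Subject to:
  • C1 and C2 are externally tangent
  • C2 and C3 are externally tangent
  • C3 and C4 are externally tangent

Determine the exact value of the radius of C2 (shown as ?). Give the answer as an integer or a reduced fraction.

1. [ext C1·C2]  r_C2² + 42r_C2 − 3427/9 = 0  ⇒  r_C2 = 23/3 (r>0 drops 1)
2. [ext C2·C3]  r_C2² + 20r_C2 − 1909/9 = 0  ⇒  r_C2 = 23/3 (r>0 drops 1)

23/3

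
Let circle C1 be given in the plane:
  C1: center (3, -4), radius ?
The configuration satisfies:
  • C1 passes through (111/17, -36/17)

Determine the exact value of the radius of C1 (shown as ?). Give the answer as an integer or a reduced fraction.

1. [C1∋P]  r_C1² − 16 = 0  ⇒  r_C1 = 4 (r>0 drops 1)

4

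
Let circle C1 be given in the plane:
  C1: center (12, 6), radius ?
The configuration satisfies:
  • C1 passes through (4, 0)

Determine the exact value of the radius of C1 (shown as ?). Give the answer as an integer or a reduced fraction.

1. [C1∋P]  r_C1² − 100 = 0  ⇒  r_C1 = 10 (r>0 drops 1)

10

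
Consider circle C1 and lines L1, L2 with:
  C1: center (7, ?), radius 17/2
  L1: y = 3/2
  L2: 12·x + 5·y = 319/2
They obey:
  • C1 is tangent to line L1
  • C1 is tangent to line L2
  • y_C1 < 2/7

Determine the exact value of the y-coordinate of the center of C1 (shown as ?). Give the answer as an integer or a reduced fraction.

1. [C1‖L1]  y_C1² − 3y_C1 − 70 = 0  ⇒  y_C1 = -7 or 10
2. [C1‖L2]  y_C1² − (151/5)y_C1 − 1302/5 = 0  ⇒  y_C1 = -7 or 186/5

-7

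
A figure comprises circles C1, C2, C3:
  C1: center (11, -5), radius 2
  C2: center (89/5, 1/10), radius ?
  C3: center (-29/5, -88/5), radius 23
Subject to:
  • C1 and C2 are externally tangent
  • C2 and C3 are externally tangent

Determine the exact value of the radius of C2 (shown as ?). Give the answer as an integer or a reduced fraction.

13/2

1. [ext C1·C2]  r_C2² + 4r_C2 − 273/4 = 0  ⇒  r_C2 = 13/2 (r>0 drops 1)
2. [ext C2·C3]  r_C2² + 46r_C2 − 1365/4 = 0  ⇒  r_C2 = 13/2 (r>0 drops 1)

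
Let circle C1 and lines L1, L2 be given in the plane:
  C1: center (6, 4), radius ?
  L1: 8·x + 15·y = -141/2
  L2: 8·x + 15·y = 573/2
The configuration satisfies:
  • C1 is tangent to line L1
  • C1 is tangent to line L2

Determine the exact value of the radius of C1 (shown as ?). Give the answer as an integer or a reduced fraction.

21/2

1. [C1‖L1]  r_C1² − 441/4 = 0  ⇒  r_C1 = 21/2 (r>0 drops 1)
2. [C1‖L2]  r_C1² − 441/4 = 0  ⇒  r_C1 = 21/2 (r>0 drops 1)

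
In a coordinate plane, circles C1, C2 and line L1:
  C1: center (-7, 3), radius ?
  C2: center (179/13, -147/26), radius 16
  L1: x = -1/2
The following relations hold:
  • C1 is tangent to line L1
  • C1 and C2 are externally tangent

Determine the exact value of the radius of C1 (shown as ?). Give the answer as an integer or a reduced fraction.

13/2

1. [C1‖L1]  r_C1² − 169/4 = 0  ⇒  r_C1 = 13/2 (r>0 drops 1)
2. [ext C1·C2]  r_C1² + 32r_C1 − 1001/4 = 0  ⇒  r_C1 = 13/2 (r>0 drops 1)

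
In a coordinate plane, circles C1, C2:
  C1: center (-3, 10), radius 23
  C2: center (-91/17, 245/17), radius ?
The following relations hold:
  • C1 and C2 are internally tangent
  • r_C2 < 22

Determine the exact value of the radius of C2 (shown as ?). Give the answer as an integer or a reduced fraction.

1. [int C1,C2]  r_C2² − 46r_C2 + 504 = 0  ⇒  r_C2 = 18 or 28
2. given r_C2 < 22: keep 18

18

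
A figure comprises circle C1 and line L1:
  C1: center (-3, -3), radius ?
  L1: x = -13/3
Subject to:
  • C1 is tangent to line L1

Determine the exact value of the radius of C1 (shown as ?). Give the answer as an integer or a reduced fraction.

1. [C1‖L1]  r_C1² − 16/9 = 0  ⇒  r_C1 = 4/3 (r>0 drops 1)

4/3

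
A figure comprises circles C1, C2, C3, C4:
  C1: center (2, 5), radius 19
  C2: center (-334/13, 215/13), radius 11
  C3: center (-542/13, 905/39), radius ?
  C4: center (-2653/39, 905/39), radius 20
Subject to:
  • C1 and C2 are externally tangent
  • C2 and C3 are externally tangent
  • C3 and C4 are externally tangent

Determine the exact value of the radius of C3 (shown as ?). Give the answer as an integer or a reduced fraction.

1. [ext C2·C3]  r_C3² + 22r_C3 − 1615/9 = 0  ⇒  r_C3 = 19/3 (r>0 drops 1)
2. [ext C3·C4]  r_C3² + 40r_C3 − 2641/9 = 0  ⇒  r_C3 = 19/3 (r>0 drops 1)

19/3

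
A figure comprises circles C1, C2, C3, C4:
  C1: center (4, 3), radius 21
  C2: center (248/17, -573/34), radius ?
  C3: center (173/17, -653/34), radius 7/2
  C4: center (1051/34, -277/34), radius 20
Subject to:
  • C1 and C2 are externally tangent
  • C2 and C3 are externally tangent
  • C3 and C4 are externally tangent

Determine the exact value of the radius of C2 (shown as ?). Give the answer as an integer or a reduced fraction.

3/2

1. [ext C1·C2]  r_C2² + 42r_C2 − 261/4 = 0  ⇒  r_C2 = 3/2 (r>0 drops 1)
2. [ext C2·C3]  r_C2² + 7r_C2 − 51/4 = 0  ⇒  r_C2 = 3/2 (r>0 drops 1)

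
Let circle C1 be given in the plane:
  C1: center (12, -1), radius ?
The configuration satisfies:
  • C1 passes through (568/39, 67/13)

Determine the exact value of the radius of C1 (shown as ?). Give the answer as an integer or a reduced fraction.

20/3

1. [C1∋P]  r_C1² − 400/9 = 0  ⇒  r_C1 = 20/3 (r>0 drops 1)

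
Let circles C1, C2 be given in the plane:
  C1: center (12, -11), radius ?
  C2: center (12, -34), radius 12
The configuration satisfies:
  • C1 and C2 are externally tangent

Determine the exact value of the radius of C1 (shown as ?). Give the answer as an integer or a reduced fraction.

1. [ext C1·C2]  r_C1² + 24r_C1 − 385 = 0  ⇒  r_C1 = 11 (r>0 drops 1)

11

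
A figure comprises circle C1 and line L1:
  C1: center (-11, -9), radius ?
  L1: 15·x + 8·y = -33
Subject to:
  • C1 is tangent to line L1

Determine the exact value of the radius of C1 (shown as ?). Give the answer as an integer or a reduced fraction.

1. [C1‖L1]  r_C1² − 144 = 0  ⇒  r_C1 = 12 (r>0 drops 1)

12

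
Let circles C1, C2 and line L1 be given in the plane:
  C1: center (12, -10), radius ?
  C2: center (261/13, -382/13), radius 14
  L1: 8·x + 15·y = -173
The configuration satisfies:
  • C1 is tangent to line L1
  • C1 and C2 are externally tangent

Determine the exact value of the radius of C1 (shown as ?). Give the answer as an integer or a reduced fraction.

7

1. [C1‖L1]  r_C1² − 49 = 0  ⇒  r_C1 = 7 (r>0 drops 1)
2. [ext C1·C2]  r_C1² + 28r_C1 − 245 = 0  ⇒  r_C1 = 7 (r>0 drops 1)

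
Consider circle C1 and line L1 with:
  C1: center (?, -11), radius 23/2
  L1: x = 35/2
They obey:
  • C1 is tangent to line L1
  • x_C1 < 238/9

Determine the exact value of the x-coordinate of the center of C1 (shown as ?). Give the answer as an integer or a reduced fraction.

1. [C1‖L1]  x_C1² − 35x_C1 + 174 = 0  ⇒  x_C1 = 6 or 29
2. given x_C1 < 238/9: keep 6

6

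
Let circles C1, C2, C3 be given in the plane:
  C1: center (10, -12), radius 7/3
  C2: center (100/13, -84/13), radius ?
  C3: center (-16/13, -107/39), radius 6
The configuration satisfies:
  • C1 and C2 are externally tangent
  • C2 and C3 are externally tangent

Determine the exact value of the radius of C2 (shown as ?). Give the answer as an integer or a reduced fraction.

1. [ext C1·C2]  r_C2² + (14/3)r_C2 − 275/9 = 0  ⇒  r_C2 = 11/3 (r>0 drops 1)
2. [ext C2·C3]  r_C2² + 12r_C2 − 517/9 = 0  ⇒  r_C2 = 11/3 (r>0 drops 1)

11/3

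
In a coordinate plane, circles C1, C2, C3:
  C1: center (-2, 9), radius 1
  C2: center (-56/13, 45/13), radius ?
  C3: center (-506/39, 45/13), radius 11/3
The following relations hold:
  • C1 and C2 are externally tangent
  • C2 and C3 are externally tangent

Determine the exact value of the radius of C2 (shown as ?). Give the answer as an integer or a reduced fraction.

1. [ext C1·C2]  r_C2² + 2r_C2 − 35 = 0  ⇒  r_C2 = 5 (r>0 drops 1)
2. [ext C2·C3]  r_C2² + (22/3)r_C2 − 185/3 = 0  ⇒  r_C2 = 5 (r>0 drops 1)

5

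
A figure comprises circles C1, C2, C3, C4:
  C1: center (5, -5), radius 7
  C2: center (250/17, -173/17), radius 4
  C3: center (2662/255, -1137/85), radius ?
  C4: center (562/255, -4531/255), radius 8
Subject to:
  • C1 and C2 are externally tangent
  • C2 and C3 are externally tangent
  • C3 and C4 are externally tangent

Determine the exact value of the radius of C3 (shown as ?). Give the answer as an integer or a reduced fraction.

4/3

1. [ext C2·C3]  r_C3² + 8r_C3 − 112/9 = 0  ⇒  r_C3 = 4/3 (r>0 drops 1)
2. [ext C3·C4]  r_C3² + 16r_C3 − 208/9 = 0  ⇒  r_C3 = 4/3 (r>0 drops 1)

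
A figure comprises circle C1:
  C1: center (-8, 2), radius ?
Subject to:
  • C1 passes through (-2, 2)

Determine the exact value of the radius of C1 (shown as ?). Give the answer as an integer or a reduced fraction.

6

1. [C1∋P]  r_C1² − 36 = 0  ⇒  r_C1 = 6 (r>0 drops 1)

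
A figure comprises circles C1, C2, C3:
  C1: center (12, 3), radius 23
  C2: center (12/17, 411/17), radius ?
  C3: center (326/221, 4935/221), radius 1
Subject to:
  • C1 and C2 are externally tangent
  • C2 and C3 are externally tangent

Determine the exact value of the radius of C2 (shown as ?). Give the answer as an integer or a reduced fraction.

1

1. [ext C1·C2]  r_C2² + 46r_C2 − 47 = 0  ⇒  r_C2 = 1 (r>0 drops 1)
2. [ext C2·C3]  r_C2² + 2r_C2 − 3 = 0  ⇒  r_C2 = 1 (r>0 drops 1)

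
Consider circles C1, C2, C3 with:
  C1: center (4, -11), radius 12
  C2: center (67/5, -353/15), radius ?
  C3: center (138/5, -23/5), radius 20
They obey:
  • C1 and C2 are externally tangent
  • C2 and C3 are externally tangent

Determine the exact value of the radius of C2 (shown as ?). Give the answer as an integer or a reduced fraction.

11/3

1. [ext C1·C2]  r_C2² + 24r_C2 − 913/9 = 0  ⇒  r_C2 = 11/3 (r>0 drops 1)
2. [ext C2·C3]  r_C2² + 40r_C2 − 1441/9 = 0  ⇒  r_C2 = 11/3 (r>0 drops 1)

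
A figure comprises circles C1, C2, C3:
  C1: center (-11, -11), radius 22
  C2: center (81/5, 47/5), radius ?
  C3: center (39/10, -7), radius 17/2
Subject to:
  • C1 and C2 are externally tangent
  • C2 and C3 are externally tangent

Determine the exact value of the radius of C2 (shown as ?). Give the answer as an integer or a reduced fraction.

12

1. [ext C1·C2]  r_C2² + 44r_C2 − 672 = 0  ⇒  r_C2 = 12 (r>0 drops 1)
2. [ext C2·C3]  r_C2² + 17r_C2 − 348 = 0  ⇒  r_C2 = 12 (r>0 drops 1)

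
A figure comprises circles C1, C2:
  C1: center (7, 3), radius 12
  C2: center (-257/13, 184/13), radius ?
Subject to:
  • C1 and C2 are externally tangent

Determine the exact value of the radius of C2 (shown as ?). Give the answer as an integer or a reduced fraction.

1. [ext C1·C2]  r_C2² + 24r_C2 − 697 = 0  ⇒  r_C2 = 17 (r>0 drops 1)

17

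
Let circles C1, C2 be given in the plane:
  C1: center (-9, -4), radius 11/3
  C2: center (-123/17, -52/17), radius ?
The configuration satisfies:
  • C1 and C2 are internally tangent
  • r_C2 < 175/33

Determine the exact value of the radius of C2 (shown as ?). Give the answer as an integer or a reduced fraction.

1. [int C1,C2]  r_C2² − (22/3)r_C2 + 85/9 = 0  ⇒  r_C2 = 5/3 or 17/3
2. given r_C2 < 175/33: keep 5/3

5/3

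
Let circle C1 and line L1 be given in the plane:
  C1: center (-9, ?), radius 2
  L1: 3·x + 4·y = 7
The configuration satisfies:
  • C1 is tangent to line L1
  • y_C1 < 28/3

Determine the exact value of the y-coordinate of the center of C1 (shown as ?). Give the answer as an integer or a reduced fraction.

6

1. [C1‖L1]  y_C1² − 17y_C1 + 66 = 0  ⇒  y_C1 = 6 or 11
2. given y_C1 < 28/3: keep 6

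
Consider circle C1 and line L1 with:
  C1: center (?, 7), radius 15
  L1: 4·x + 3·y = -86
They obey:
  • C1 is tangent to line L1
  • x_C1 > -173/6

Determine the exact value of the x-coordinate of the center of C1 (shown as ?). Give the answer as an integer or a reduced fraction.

-8

1. [C1‖L1]  x_C1² + (107/2)x_C1 + 364 = 0  ⇒  x_C1 = -91/2 or -8
2. given x_C1 > -173/6: keep -8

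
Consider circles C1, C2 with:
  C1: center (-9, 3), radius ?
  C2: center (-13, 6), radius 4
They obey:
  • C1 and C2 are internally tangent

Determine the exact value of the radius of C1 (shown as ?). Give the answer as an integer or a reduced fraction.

1. [int C1,C2]  r_C1² − 8r_C1 − 9 = 0  ⇒  r_C1 = 9 (r>0 drops 1)

9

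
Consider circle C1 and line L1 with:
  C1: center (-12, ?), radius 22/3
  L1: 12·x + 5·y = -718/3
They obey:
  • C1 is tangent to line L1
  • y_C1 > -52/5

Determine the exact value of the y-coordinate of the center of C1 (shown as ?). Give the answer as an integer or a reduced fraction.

0

1. [C1‖L1]  y_C1² + (572/15)y_C1 = 0  ⇒  y_C1 = -572/15 or 0
2. given y_C1 > -52/5: keep 0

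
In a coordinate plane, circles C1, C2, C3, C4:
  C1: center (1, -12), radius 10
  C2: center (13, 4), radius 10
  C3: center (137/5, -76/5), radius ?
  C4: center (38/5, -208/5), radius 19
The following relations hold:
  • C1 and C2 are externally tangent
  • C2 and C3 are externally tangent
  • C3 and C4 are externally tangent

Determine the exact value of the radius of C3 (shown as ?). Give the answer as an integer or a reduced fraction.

14

1. [ext C2·C3]  r_C3² + 20r_C3 − 476 = 0  ⇒  r_C3 = 14 (r>0 drops 1)
2. [ext C3·C4]  r_C3² + 38r_C3 − 728 = 0  ⇒  r_C3 = 14 (r>0 drops 1)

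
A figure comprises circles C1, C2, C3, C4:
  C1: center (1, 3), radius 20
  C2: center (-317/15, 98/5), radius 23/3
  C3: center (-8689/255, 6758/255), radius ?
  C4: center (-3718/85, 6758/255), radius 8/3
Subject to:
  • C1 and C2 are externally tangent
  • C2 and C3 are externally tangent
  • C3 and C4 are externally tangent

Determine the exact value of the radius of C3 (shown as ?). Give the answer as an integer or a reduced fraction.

1. [ext C2·C3]  r_C3² + (46/3)r_C3 − 469/3 = 0  ⇒  r_C3 = 7 (r>0 drops 1)
2. [ext C3·C4]  r_C3² + (16/3)r_C3 − 259/3 = 0  ⇒  r_C3 = 7 (r>0 drops 1)

7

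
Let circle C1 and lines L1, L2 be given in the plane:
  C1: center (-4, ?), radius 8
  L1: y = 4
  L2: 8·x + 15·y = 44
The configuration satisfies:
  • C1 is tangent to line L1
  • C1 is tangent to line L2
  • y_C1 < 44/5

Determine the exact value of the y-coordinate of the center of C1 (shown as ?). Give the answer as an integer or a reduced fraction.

1. [C1‖L1]  y_C1² − 8y_C1 − 48 = 0  ⇒  y_C1 = -4 or 12
2. [C1‖L2]  y_C1² − (152/15)y_C1 − 848/15 = 0  ⇒  y_C1 = -4 or 212/15

-4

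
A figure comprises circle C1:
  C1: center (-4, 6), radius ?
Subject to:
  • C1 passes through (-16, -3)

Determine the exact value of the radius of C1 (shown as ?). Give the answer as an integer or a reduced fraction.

1. [C1∋P]  r_C1² − 225 = 0  ⇒  r_C1 = 15 (r>0 drops 1)

15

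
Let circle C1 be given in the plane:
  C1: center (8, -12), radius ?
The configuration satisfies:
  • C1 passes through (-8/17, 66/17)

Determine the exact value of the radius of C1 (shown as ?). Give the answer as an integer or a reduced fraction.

18

1. [C1∋P]  r_C1² − 324 = 0  ⇒  r_C1 = 18 (r>0 drops 1)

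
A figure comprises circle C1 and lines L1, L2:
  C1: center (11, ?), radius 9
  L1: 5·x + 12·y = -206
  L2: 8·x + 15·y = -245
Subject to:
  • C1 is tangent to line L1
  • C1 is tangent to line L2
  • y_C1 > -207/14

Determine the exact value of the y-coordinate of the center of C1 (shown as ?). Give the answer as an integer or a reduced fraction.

-12

1. [C1‖L1]  y_C1² + (87/2)y_C1 + 378 = 0  ⇒  y_C1 = -63/2 or -12
2. [C1‖L2]  y_C1² + (222/5)y_C1 + 1944/5 = 0  ⇒  y_C1 = -162/5 or -12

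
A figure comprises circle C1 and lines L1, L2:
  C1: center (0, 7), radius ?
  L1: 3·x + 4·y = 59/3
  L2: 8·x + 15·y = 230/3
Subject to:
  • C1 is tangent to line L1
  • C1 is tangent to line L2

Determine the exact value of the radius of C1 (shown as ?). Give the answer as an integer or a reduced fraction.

1. [C1‖L1]  r_C1² − 25/9 = 0  ⇒  r_C1 = 5/3 (r>0 drops 1)
2. [C1‖L2]  r_C1² − 25/9 = 0  ⇒  r_C1 = 5/3 (r>0 drops 1)

5/3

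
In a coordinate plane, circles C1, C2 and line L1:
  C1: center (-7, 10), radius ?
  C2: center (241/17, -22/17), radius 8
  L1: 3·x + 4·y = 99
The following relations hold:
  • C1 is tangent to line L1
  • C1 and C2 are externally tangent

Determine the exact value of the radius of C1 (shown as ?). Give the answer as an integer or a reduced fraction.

16

1. [C1‖L1]  r_C1² − 256 = 0  ⇒  r_C1 = 16 (r>0 drops 1)
2. [ext C1·C2]  r_C1² + 16r_C1 − 512 = 0  ⇒  r_C1 = 16 (r>0 drops 1)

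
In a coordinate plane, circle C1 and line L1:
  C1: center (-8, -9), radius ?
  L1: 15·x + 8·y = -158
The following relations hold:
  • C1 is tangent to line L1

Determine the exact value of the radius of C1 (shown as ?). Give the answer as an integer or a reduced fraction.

1. [C1‖L1]  r_C1² − 4 = 0  ⇒  r_C1 = 2 (r>0 drops 1)

2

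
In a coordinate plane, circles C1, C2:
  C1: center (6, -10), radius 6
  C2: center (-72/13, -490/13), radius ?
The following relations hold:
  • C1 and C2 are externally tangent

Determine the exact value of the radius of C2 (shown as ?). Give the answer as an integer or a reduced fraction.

24

1. [ext C1·C2]  r_C2² + 12r_C2 − 864 = 0  ⇒  r_C2 = 24 (r>0 drops 1)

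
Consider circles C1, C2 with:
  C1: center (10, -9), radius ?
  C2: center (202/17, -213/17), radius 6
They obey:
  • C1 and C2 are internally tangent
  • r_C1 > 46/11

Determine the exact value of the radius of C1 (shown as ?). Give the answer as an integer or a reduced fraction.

1. [int C1,C2]  r_C1² − 12r_C1 + 20 = 0  ⇒  r_C1 = 2 or 10
2. given r_C1 > 46/11: keep 10

10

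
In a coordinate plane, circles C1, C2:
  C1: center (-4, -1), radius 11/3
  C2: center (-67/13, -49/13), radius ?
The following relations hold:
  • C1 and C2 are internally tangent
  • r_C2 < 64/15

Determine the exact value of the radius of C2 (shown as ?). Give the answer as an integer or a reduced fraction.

1. [int C1,C2]  r_C2² − (22/3)r_C2 + 40/9 = 0  ⇒  r_C2 = 2/3 or 20/3
2. given r_C2 < 64/15: keep 2/3

2/3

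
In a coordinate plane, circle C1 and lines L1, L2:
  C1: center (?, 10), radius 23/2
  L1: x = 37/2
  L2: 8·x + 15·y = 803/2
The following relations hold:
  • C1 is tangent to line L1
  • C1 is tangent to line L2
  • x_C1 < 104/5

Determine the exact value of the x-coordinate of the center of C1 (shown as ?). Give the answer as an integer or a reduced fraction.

1. [C1‖L1]  x_C1² − 37x_C1 + 210 = 0  ⇒  x_C1 = 7 or 30
2. [C1‖L2]  x_C1² − (503/8)x_C1 + 3129/8 = 0  ⇒  x_C1 = 7 or 447/8

7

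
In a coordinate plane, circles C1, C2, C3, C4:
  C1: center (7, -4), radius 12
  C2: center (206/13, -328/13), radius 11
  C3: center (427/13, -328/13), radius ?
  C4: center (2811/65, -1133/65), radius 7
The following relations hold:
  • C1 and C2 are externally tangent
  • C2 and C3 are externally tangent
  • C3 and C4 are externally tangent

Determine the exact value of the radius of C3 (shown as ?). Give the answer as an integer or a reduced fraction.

6

1. [ext C2·C3]  r_C3² + 22r_C3 − 168 = 0  ⇒  r_C3 = 6 (r>0 drops 1)
2. [ext C3·C4]  r_C3² + 14r_C3 − 120 = 0  ⇒  r_C3 = 6 (r>0 drops 1)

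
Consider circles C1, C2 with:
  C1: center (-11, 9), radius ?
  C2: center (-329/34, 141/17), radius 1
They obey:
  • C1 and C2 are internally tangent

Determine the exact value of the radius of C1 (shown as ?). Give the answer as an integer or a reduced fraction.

5/2

1. [int C1,C2]  r_C1² − 2r_C1 − 5/4 = 0  ⇒  r_C1 = 5/2 (r>0 drops 1)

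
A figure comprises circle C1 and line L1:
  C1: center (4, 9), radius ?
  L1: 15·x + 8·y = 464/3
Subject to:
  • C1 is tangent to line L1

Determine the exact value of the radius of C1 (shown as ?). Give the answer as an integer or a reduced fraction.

1. [C1‖L1]  r_C1² − 16/9 = 0  ⇒  r_C1 = 4/3 (r>0 drops 1)

4/3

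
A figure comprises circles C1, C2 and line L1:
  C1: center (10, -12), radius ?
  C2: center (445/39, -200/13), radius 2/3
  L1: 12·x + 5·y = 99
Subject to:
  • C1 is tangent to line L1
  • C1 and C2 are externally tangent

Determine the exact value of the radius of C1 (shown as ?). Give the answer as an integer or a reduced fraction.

3

1. [C1‖L1]  r_C1² − 9 = 0  ⇒  r_C1 = 3 (r>0 drops 1)
2. [ext C1·C2]  r_C1² + (4/3)r_C1 − 13 = 0  ⇒  r_C1 = 3 (r>0 drops 1)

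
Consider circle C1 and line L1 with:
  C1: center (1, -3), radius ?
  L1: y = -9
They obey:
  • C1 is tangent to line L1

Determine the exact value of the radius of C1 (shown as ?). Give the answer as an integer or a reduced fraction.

6

1. [C1‖L1]  r_C1² − 36 = 0  ⇒  r_C1 = 6 (r>0 drops 1)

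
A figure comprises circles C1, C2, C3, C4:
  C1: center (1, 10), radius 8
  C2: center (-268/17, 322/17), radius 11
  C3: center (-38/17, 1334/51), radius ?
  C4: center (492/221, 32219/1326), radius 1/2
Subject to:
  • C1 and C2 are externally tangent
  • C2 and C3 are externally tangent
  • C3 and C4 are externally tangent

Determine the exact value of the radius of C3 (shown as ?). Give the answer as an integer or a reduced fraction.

1. [ext C2·C3]  r_C3² + 22r_C3 − 1027/9 = 0  ⇒  r_C3 = 13/3 (r>0 drops 1)
2. [ext C3·C4]  r_C3² + 1r_C3 − 208/9 = 0  ⇒  r_C3 = 13/3 (r>0 drops 1)

13/3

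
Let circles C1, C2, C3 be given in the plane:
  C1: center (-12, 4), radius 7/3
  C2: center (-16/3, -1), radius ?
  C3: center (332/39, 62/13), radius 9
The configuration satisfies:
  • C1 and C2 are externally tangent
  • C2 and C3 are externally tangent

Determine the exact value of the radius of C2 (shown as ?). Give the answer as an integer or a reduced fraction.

1. [ext C1·C2]  r_C2² + (14/3)r_C2 − 64 = 0  ⇒  r_C2 = 6 (r>0 drops 1)
2. [ext C2·C3]  r_C2² + 18r_C2 − 144 = 0  ⇒  r_C2 = 6 (r>0 drops 1)

6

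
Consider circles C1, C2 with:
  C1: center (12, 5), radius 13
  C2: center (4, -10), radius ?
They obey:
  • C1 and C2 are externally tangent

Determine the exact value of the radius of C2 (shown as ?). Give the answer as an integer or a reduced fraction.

4

1. [ext C1·C2]  r_C2² + 26r_C2 − 120 = 0  ⇒  r_C2 = 4 (r>0 drops 1)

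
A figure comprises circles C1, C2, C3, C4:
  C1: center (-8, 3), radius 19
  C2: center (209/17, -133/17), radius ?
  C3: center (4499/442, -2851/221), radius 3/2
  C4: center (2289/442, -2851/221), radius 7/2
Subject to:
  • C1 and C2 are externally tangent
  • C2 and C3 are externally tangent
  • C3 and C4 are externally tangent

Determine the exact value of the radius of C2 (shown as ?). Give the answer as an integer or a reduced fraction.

1. [ext C1·C2]  r_C2² + 38r_C2 − 168 = 0  ⇒  r_C2 = 4 (r>0 drops 1)
2. [ext C2·C3]  r_C2² + 3r_C2 − 28 = 0  ⇒  r_C2 = 4 (r>0 drops 1)

4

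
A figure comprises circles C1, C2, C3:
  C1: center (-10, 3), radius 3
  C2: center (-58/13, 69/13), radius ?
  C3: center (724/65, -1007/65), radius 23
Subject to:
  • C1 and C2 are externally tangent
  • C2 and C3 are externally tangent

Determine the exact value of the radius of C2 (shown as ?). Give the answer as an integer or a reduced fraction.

1. [ext C1·C2]  r_C2² + 6r_C2 − 27 = 0  ⇒  r_C2 = 3 (r>0 drops 1)
2. [ext C2·C3]  r_C2² + 46r_C2 − 147 = 0  ⇒  r_C2 = 3 (r>0 drops 1)

3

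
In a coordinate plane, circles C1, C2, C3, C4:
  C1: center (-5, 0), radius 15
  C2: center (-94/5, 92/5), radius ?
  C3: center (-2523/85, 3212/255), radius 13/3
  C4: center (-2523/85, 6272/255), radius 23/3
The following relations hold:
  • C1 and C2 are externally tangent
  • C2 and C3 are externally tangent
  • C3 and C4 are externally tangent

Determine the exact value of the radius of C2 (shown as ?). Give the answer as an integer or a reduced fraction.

8

1. [ext C1·C2]  r_C2² + 30r_C2 − 304 = 0  ⇒  r_C2 = 8 (r>0 drops 1)
2. [ext C2·C3]  r_C2² + (26/3)r_C2 − 400/3 = 0  ⇒  r_C2 = 8 (r>0 drops 1)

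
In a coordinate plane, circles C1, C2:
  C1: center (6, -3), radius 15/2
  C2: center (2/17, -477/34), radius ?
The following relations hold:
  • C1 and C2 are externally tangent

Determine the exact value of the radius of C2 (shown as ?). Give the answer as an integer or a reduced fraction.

5

1. [ext C1·C2]  r_C2² + 15r_C2 − 100 = 0  ⇒  r_C2 = 5 (r>0 drops 1)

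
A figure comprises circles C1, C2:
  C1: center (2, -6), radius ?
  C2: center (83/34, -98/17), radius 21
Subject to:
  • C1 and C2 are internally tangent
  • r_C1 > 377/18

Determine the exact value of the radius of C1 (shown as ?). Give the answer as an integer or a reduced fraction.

43/2

1. [int C1,C2]  r_C1² − 42r_C1 + 1763/4 = 0  ⇒  r_C1 = 41/2 or 43/2
2. given r_C1 > 377/18: keep 43/2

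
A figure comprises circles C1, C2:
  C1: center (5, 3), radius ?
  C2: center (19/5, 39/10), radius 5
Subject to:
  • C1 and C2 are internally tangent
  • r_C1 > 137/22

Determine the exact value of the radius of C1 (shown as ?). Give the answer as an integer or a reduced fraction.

1. [int C1,C2]  r_C1² − 10r_C1 + 91/4 = 0  ⇒  r_C1 = 7/2 or 13/2
2. given r_C1 > 137/22: keep 13/2

13/2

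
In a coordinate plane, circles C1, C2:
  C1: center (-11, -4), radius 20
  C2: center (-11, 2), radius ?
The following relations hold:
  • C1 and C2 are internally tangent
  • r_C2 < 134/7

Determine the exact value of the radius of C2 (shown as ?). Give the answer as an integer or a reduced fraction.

1. [int C1,C2]  r_C2² − 40r_C2 + 364 = 0  ⇒  r_C2 = 14 or 26
2. given r_C2 < 134/7: keep 14

14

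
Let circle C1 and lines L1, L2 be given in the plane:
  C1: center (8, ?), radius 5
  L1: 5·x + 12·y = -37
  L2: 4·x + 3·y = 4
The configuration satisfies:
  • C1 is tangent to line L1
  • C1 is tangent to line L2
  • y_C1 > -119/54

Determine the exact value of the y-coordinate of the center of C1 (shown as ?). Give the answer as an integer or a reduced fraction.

-1

1. [C1‖L1]  y_C1² + (77/6)y_C1 + 71/6 = 0  ⇒  y_C1 = -71/6 or -1
2. [C1‖L2]  y_C1² + (56/3)y_C1 + 53/3 = 0  ⇒  y_C1 = -53/3 or -1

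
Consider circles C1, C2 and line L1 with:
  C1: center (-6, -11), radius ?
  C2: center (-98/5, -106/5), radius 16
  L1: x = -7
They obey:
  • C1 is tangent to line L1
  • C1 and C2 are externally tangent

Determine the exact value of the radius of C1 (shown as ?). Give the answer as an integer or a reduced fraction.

1

1. [C1‖L1]  r_C1² − 1 = 0  ⇒  r_C1 = 1 (r>0 drops 1)
2. [ext C1·C2]  r_C1² + 32r_C1 − 33 = 0  ⇒  r_C1 = 1 (r>0 drops 1)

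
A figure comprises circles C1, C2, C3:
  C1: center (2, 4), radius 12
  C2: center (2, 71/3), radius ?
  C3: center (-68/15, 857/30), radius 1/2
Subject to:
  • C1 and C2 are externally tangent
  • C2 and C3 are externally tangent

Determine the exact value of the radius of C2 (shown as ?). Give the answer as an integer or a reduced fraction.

23/3

1. [ext C1·C2]  r_C2² + 24r_C2 − 2185/9 = 0  ⇒  r_C2 = 23/3 (r>0 drops 1)
2. [ext C2·C3]  r_C2² + 1r_C2 − 598/9 = 0  ⇒  r_C2 = 23/3 (r>0 drops 1)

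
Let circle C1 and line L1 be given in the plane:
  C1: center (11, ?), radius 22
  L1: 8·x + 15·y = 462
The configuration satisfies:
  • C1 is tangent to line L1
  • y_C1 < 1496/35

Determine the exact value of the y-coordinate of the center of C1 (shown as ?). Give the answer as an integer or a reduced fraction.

0

1. [C1‖L1]  y_C1² − (748/15)y_C1 = 0  ⇒  y_C1 = 0 or 748/15
2. given y_C1 < 1496/35: keep 0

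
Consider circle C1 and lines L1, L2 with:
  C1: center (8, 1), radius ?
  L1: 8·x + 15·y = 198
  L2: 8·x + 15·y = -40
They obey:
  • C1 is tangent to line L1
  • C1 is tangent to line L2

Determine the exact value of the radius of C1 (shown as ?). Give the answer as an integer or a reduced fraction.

7

1. [C1‖L1]  r_C1² − 49 = 0  ⇒  r_C1 = 7 (r>0 drops 1)
2. [C1‖L2]  r_C1² − 49 = 0  ⇒  r_C1 = 7 (r>0 drops 1)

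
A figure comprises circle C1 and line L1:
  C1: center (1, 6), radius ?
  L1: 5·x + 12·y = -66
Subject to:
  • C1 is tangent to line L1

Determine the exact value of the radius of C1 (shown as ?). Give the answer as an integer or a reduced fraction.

1. [C1‖L1]  r_C1² − 121 = 0  ⇒  r_C1 = 11 (r>0 drops 1)

11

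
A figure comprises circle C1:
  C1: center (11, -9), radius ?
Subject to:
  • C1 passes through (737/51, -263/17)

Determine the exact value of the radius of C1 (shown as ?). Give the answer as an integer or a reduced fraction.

1. [C1∋P]  r_C1² − 484/9 = 0  ⇒  r_C1 = 22/3 (r>0 drops 1)

22/3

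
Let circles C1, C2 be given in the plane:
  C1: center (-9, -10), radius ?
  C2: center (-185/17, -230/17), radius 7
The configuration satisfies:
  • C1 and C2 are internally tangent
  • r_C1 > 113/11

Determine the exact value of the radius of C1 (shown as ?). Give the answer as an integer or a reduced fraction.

11

1. [int C1,C2]  r_C1² − 14r_C1 + 33 = 0  ⇒  r_C1 = 3 or 11
2. given r_C1 > 113/11: keep 11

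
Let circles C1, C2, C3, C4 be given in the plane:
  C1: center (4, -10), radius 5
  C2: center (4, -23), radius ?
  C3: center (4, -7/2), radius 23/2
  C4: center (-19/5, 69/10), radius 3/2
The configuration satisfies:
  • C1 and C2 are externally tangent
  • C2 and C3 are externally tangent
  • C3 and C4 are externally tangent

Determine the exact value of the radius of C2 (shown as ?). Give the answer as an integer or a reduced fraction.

1. [ext C1·C2]  r_C2² + 10r_C2 − 144 = 0  ⇒  r_C2 = 8 (r>0 drops 1)
2. [ext C2·C3]  r_C2² + 23r_C2 − 248 = 0  ⇒  r_C2 = 8 (r>0 drops 1)

8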